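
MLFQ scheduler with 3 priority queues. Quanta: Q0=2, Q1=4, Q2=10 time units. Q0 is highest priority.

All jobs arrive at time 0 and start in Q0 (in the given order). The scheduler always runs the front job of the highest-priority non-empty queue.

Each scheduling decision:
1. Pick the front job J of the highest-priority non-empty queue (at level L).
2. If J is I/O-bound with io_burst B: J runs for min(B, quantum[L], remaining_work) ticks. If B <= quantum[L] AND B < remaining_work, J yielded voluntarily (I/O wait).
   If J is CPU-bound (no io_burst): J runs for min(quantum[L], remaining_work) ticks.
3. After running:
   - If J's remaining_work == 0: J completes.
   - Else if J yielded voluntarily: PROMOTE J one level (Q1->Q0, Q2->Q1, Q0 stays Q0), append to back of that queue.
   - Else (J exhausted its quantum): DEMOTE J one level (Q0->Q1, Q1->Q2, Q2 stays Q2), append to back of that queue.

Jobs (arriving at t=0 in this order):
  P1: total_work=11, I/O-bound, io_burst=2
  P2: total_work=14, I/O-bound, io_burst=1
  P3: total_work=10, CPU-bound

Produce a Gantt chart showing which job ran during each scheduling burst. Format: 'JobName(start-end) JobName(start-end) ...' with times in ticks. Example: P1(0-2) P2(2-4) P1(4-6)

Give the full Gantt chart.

Answer: P1(0-2) P2(2-3) P3(3-5) P1(5-7) P2(7-8) P1(8-10) P2(10-11) P1(11-13) P2(13-14) P1(14-16) P2(16-17) P1(17-18) P2(18-19) P2(19-20) P2(20-21) P2(21-22) P2(22-23) P2(23-24) P2(24-25) P2(25-26) P2(26-27) P3(27-31) P3(31-35)

Derivation:
t=0-2: P1@Q0 runs 2, rem=9, I/O yield, promote→Q0. Q0=[P2,P3,P1] Q1=[] Q2=[]
t=2-3: P2@Q0 runs 1, rem=13, I/O yield, promote→Q0. Q0=[P3,P1,P2] Q1=[] Q2=[]
t=3-5: P3@Q0 runs 2, rem=8, quantum used, demote→Q1. Q0=[P1,P2] Q1=[P3] Q2=[]
t=5-7: P1@Q0 runs 2, rem=7, I/O yield, promote→Q0. Q0=[P2,P1] Q1=[P3] Q2=[]
t=7-8: P2@Q0 runs 1, rem=12, I/O yield, promote→Q0. Q0=[P1,P2] Q1=[P3] Q2=[]
t=8-10: P1@Q0 runs 2, rem=5, I/O yield, promote→Q0. Q0=[P2,P1] Q1=[P3] Q2=[]
t=10-11: P2@Q0 runs 1, rem=11, I/O yield, promote→Q0. Q0=[P1,P2] Q1=[P3] Q2=[]
t=11-13: P1@Q0 runs 2, rem=3, I/O yield, promote→Q0. Q0=[P2,P1] Q1=[P3] Q2=[]
t=13-14: P2@Q0 runs 1, rem=10, I/O yield, promote→Q0. Q0=[P1,P2] Q1=[P3] Q2=[]
t=14-16: P1@Q0 runs 2, rem=1, I/O yield, promote→Q0. Q0=[P2,P1] Q1=[P3] Q2=[]
t=16-17: P2@Q0 runs 1, rem=9, I/O yield, promote→Q0. Q0=[P1,P2] Q1=[P3] Q2=[]
t=17-18: P1@Q0 runs 1, rem=0, completes. Q0=[P2] Q1=[P3] Q2=[]
t=18-19: P2@Q0 runs 1, rem=8, I/O yield, promote→Q0. Q0=[P2] Q1=[P3] Q2=[]
t=19-20: P2@Q0 runs 1, rem=7, I/O yield, promote→Q0. Q0=[P2] Q1=[P3] Q2=[]
t=20-21: P2@Q0 runs 1, rem=6, I/O yield, promote→Q0. Q0=[P2] Q1=[P3] Q2=[]
t=21-22: P2@Q0 runs 1, rem=5, I/O yield, promote→Q0. Q0=[P2] Q1=[P3] Q2=[]
t=22-23: P2@Q0 runs 1, rem=4, I/O yield, promote→Q0. Q0=[P2] Q1=[P3] Q2=[]
t=23-24: P2@Q0 runs 1, rem=3, I/O yield, promote→Q0. Q0=[P2] Q1=[P3] Q2=[]
t=24-25: P2@Q0 runs 1, rem=2, I/O yield, promote→Q0. Q0=[P2] Q1=[P3] Q2=[]
t=25-26: P2@Q0 runs 1, rem=1, I/O yield, promote→Q0. Q0=[P2] Q1=[P3] Q2=[]
t=26-27: P2@Q0 runs 1, rem=0, completes. Q0=[] Q1=[P3] Q2=[]
t=27-31: P3@Q1 runs 4, rem=4, quantum used, demote→Q2. Q0=[] Q1=[] Q2=[P3]
t=31-35: P3@Q2 runs 4, rem=0, completes. Q0=[] Q1=[] Q2=[]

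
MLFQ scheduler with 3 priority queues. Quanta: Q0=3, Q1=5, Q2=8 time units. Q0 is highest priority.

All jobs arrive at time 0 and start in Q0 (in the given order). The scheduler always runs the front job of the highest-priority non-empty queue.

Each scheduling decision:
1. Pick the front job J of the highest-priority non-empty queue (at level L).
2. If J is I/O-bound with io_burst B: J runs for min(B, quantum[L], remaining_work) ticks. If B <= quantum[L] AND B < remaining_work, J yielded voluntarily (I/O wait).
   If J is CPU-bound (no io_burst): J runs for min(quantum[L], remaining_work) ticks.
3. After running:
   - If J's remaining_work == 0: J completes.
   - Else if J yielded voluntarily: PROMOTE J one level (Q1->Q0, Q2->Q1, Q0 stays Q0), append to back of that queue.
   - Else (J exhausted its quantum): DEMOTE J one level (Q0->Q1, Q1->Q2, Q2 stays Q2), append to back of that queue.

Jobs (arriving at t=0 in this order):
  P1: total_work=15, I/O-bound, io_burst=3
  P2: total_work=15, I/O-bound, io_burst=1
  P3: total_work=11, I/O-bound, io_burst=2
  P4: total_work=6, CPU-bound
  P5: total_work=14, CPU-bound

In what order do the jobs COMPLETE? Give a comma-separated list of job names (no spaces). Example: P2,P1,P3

t=0-3: P1@Q0 runs 3, rem=12, I/O yield, promote→Q0. Q0=[P2,P3,P4,P5,P1] Q1=[] Q2=[]
t=3-4: P2@Q0 runs 1, rem=14, I/O yield, promote→Q0. Q0=[P3,P4,P5,P1,P2] Q1=[] Q2=[]
t=4-6: P3@Q0 runs 2, rem=9, I/O yield, promote→Q0. Q0=[P4,P5,P1,P2,P3] Q1=[] Q2=[]
t=6-9: P4@Q0 runs 3, rem=3, quantum used, demote→Q1. Q0=[P5,P1,P2,P3] Q1=[P4] Q2=[]
t=9-12: P5@Q0 runs 3, rem=11, quantum used, demote→Q1. Q0=[P1,P2,P3] Q1=[P4,P5] Q2=[]
t=12-15: P1@Q0 runs 3, rem=9, I/O yield, promote→Q0. Q0=[P2,P3,P1] Q1=[P4,P5] Q2=[]
t=15-16: P2@Q0 runs 1, rem=13, I/O yield, promote→Q0. Q0=[P3,P1,P2] Q1=[P4,P5] Q2=[]
t=16-18: P3@Q0 runs 2, rem=7, I/O yield, promote→Q0. Q0=[P1,P2,P3] Q1=[P4,P5] Q2=[]
t=18-21: P1@Q0 runs 3, rem=6, I/O yield, promote→Q0. Q0=[P2,P3,P1] Q1=[P4,P5] Q2=[]
t=21-22: P2@Q0 runs 1, rem=12, I/O yield, promote→Q0. Q0=[P3,P1,P2] Q1=[P4,P5] Q2=[]
t=22-24: P3@Q0 runs 2, rem=5, I/O yield, promote→Q0. Q0=[P1,P2,P3] Q1=[P4,P5] Q2=[]
t=24-27: P1@Q0 runs 3, rem=3, I/O yield, promote→Q0. Q0=[P2,P3,P1] Q1=[P4,P5] Q2=[]
t=27-28: P2@Q0 runs 1, rem=11, I/O yield, promote→Q0. Q0=[P3,P1,P2] Q1=[P4,P5] Q2=[]
t=28-30: P3@Q0 runs 2, rem=3, I/O yield, promote→Q0. Q0=[P1,P2,P3] Q1=[P4,P5] Q2=[]
t=30-33: P1@Q0 runs 3, rem=0, completes. Q0=[P2,P3] Q1=[P4,P5] Q2=[]
t=33-34: P2@Q0 runs 1, rem=10, I/O yield, promote→Q0. Q0=[P3,P2] Q1=[P4,P5] Q2=[]
t=34-36: P3@Q0 runs 2, rem=1, I/O yield, promote→Q0. Q0=[P2,P3] Q1=[P4,P5] Q2=[]
t=36-37: P2@Q0 runs 1, rem=9, I/O yield, promote→Q0. Q0=[P3,P2] Q1=[P4,P5] Q2=[]
t=37-38: P3@Q0 runs 1, rem=0, completes. Q0=[P2] Q1=[P4,P5] Q2=[]
t=38-39: P2@Q0 runs 1, rem=8, I/O yield, promote→Q0. Q0=[P2] Q1=[P4,P5] Q2=[]
t=39-40: P2@Q0 runs 1, rem=7, I/O yield, promote→Q0. Q0=[P2] Q1=[P4,P5] Q2=[]
t=40-41: P2@Q0 runs 1, rem=6, I/O yield, promote→Q0. Q0=[P2] Q1=[P4,P5] Q2=[]
t=41-42: P2@Q0 runs 1, rem=5, I/O yield, promote→Q0. Q0=[P2] Q1=[P4,P5] Q2=[]
t=42-43: P2@Q0 runs 1, rem=4, I/O yield, promote→Q0. Q0=[P2] Q1=[P4,P5] Q2=[]
t=43-44: P2@Q0 runs 1, rem=3, I/O yield, promote→Q0. Q0=[P2] Q1=[P4,P5] Q2=[]
t=44-45: P2@Q0 runs 1, rem=2, I/O yield, promote→Q0. Q0=[P2] Q1=[P4,P5] Q2=[]
t=45-46: P2@Q0 runs 1, rem=1, I/O yield, promote→Q0. Q0=[P2] Q1=[P4,P5] Q2=[]
t=46-47: P2@Q0 runs 1, rem=0, completes. Q0=[] Q1=[P4,P5] Q2=[]
t=47-50: P4@Q1 runs 3, rem=0, completes. Q0=[] Q1=[P5] Q2=[]
t=50-55: P5@Q1 runs 5, rem=6, quantum used, demote→Q2. Q0=[] Q1=[] Q2=[P5]
t=55-61: P5@Q2 runs 6, rem=0, completes. Q0=[] Q1=[] Q2=[]

Answer: P1,P3,P2,P4,P5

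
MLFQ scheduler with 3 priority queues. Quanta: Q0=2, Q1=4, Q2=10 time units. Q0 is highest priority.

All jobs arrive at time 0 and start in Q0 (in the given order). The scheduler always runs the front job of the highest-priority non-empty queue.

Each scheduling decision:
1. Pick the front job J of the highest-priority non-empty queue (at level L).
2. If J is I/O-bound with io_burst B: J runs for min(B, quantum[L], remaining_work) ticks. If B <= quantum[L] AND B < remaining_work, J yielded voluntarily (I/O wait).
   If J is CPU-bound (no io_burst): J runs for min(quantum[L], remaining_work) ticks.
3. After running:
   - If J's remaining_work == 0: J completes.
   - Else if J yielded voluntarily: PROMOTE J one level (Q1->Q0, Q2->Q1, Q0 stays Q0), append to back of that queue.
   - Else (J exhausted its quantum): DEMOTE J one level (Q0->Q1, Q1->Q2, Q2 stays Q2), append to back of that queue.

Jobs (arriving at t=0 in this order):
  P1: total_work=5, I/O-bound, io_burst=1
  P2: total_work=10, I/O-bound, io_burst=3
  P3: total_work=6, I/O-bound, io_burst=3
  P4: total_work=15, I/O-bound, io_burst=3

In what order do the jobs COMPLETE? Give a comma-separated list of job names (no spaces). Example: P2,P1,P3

t=0-1: P1@Q0 runs 1, rem=4, I/O yield, promote→Q0. Q0=[P2,P3,P4,P1] Q1=[] Q2=[]
t=1-3: P2@Q0 runs 2, rem=8, quantum used, demote→Q1. Q0=[P3,P4,P1] Q1=[P2] Q2=[]
t=3-5: P3@Q0 runs 2, rem=4, quantum used, demote→Q1. Q0=[P4,P1] Q1=[P2,P3] Q2=[]
t=5-7: P4@Q0 runs 2, rem=13, quantum used, demote→Q1. Q0=[P1] Q1=[P2,P3,P4] Q2=[]
t=7-8: P1@Q0 runs 1, rem=3, I/O yield, promote→Q0. Q0=[P1] Q1=[P2,P3,P4] Q2=[]
t=8-9: P1@Q0 runs 1, rem=2, I/O yield, promote→Q0. Q0=[P1] Q1=[P2,P3,P4] Q2=[]
t=9-10: P1@Q0 runs 1, rem=1, I/O yield, promote→Q0. Q0=[P1] Q1=[P2,P3,P4] Q2=[]
t=10-11: P1@Q0 runs 1, rem=0, completes. Q0=[] Q1=[P2,P3,P4] Q2=[]
t=11-14: P2@Q1 runs 3, rem=5, I/O yield, promote→Q0. Q0=[P2] Q1=[P3,P4] Q2=[]
t=14-16: P2@Q0 runs 2, rem=3, quantum used, demote→Q1. Q0=[] Q1=[P3,P4,P2] Q2=[]
t=16-19: P3@Q1 runs 3, rem=1, I/O yield, promote→Q0. Q0=[P3] Q1=[P4,P2] Q2=[]
t=19-20: P3@Q0 runs 1, rem=0, completes. Q0=[] Q1=[P4,P2] Q2=[]
t=20-23: P4@Q1 runs 3, rem=10, I/O yield, promote→Q0. Q0=[P4] Q1=[P2] Q2=[]
t=23-25: P4@Q0 runs 2, rem=8, quantum used, demote→Q1. Q0=[] Q1=[P2,P4] Q2=[]
t=25-28: P2@Q1 runs 3, rem=0, completes. Q0=[] Q1=[P4] Q2=[]
t=28-31: P4@Q1 runs 3, rem=5, I/O yield, promote→Q0. Q0=[P4] Q1=[] Q2=[]
t=31-33: P4@Q0 runs 2, rem=3, quantum used, demote→Q1. Q0=[] Q1=[P4] Q2=[]
t=33-36: P4@Q1 runs 3, rem=0, completes. Q0=[] Q1=[] Q2=[]

Answer: P1,P3,P2,P4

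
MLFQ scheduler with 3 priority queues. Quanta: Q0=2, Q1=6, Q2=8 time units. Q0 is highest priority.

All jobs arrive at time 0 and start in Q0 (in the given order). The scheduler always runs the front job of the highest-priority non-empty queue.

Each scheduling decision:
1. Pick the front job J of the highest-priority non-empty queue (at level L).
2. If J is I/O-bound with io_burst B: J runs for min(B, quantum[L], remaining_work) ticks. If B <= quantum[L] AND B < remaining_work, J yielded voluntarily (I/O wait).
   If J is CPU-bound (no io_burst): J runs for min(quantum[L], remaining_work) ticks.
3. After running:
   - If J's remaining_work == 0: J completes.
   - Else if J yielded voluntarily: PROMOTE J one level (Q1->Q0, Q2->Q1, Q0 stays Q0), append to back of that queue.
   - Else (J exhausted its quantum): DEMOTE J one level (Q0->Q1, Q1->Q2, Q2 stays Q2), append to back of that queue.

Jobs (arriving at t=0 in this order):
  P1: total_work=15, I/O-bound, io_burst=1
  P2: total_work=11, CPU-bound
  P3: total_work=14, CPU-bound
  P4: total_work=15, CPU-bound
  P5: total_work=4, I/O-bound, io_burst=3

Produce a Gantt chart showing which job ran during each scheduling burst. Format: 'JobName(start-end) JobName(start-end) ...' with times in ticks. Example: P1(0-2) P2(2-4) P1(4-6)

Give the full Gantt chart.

Answer: P1(0-1) P2(1-3) P3(3-5) P4(5-7) P5(7-9) P1(9-10) P1(10-11) P1(11-12) P1(12-13) P1(13-14) P1(14-15) P1(15-16) P1(16-17) P1(17-18) P1(18-19) P1(19-20) P1(20-21) P1(21-22) P1(22-23) P2(23-29) P3(29-35) P4(35-41) P5(41-43) P2(43-46) P3(46-52) P4(52-59)

Derivation:
t=0-1: P1@Q0 runs 1, rem=14, I/O yield, promote→Q0. Q0=[P2,P3,P4,P5,P1] Q1=[] Q2=[]
t=1-3: P2@Q0 runs 2, rem=9, quantum used, demote→Q1. Q0=[P3,P4,P5,P1] Q1=[P2] Q2=[]
t=3-5: P3@Q0 runs 2, rem=12, quantum used, demote→Q1. Q0=[P4,P5,P1] Q1=[P2,P3] Q2=[]
t=5-7: P4@Q0 runs 2, rem=13, quantum used, demote→Q1. Q0=[P5,P1] Q1=[P2,P3,P4] Q2=[]
t=7-9: P5@Q0 runs 2, rem=2, quantum used, demote→Q1. Q0=[P1] Q1=[P2,P3,P4,P5] Q2=[]
t=9-10: P1@Q0 runs 1, rem=13, I/O yield, promote→Q0. Q0=[P1] Q1=[P2,P3,P4,P5] Q2=[]
t=10-11: P1@Q0 runs 1, rem=12, I/O yield, promote→Q0. Q0=[P1] Q1=[P2,P3,P4,P5] Q2=[]
t=11-12: P1@Q0 runs 1, rem=11, I/O yield, promote→Q0. Q0=[P1] Q1=[P2,P3,P4,P5] Q2=[]
t=12-13: P1@Q0 runs 1, rem=10, I/O yield, promote→Q0. Q0=[P1] Q1=[P2,P3,P4,P5] Q2=[]
t=13-14: P1@Q0 runs 1, rem=9, I/O yield, promote→Q0. Q0=[P1] Q1=[P2,P3,P4,P5] Q2=[]
t=14-15: P1@Q0 runs 1, rem=8, I/O yield, promote→Q0. Q0=[P1] Q1=[P2,P3,P4,P5] Q2=[]
t=15-16: P1@Q0 runs 1, rem=7, I/O yield, promote→Q0. Q0=[P1] Q1=[P2,P3,P4,P5] Q2=[]
t=16-17: P1@Q0 runs 1, rem=6, I/O yield, promote→Q0. Q0=[P1] Q1=[P2,P3,P4,P5] Q2=[]
t=17-18: P1@Q0 runs 1, rem=5, I/O yield, promote→Q0. Q0=[P1] Q1=[P2,P3,P4,P5] Q2=[]
t=18-19: P1@Q0 runs 1, rem=4, I/O yield, promote→Q0. Q0=[P1] Q1=[P2,P3,P4,P5] Q2=[]
t=19-20: P1@Q0 runs 1, rem=3, I/O yield, promote→Q0. Q0=[P1] Q1=[P2,P3,P4,P5] Q2=[]
t=20-21: P1@Q0 runs 1, rem=2, I/O yield, promote→Q0. Q0=[P1] Q1=[P2,P3,P4,P5] Q2=[]
t=21-22: P1@Q0 runs 1, rem=1, I/O yield, promote→Q0. Q0=[P1] Q1=[P2,P3,P4,P5] Q2=[]
t=22-23: P1@Q0 runs 1, rem=0, completes. Q0=[] Q1=[P2,P3,P4,P5] Q2=[]
t=23-29: P2@Q1 runs 6, rem=3, quantum used, demote→Q2. Q0=[] Q1=[P3,P4,P5] Q2=[P2]
t=29-35: P3@Q1 runs 6, rem=6, quantum used, demote→Q2. Q0=[] Q1=[P4,P5] Q2=[P2,P3]
t=35-41: P4@Q1 runs 6, rem=7, quantum used, demote→Q2. Q0=[] Q1=[P5] Q2=[P2,P3,P4]
t=41-43: P5@Q1 runs 2, rem=0, completes. Q0=[] Q1=[] Q2=[P2,P3,P4]
t=43-46: P2@Q2 runs 3, rem=0, completes. Q0=[] Q1=[] Q2=[P3,P4]
t=46-52: P3@Q2 runs 6, rem=0, completes. Q0=[] Q1=[] Q2=[P4]
t=52-59: P4@Q2 runs 7, rem=0, completes. Q0=[] Q1=[] Q2=[]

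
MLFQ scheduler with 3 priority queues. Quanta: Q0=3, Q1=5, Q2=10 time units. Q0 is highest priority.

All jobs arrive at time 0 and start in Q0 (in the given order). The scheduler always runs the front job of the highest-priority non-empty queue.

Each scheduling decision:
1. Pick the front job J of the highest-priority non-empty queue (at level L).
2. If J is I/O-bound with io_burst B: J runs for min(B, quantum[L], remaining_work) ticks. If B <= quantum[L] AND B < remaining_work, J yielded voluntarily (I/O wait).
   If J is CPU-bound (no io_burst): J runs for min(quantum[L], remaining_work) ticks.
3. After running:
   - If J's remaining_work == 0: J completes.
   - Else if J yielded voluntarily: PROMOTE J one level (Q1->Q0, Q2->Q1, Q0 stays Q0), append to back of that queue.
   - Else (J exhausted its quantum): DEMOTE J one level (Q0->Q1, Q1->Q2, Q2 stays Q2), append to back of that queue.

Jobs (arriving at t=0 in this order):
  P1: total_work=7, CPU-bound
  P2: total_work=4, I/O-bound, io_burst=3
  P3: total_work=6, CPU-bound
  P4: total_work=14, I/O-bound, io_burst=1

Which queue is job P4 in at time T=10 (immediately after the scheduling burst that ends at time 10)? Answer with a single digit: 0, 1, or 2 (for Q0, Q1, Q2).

t=0-3: P1@Q0 runs 3, rem=4, quantum used, demote→Q1. Q0=[P2,P3,P4] Q1=[P1] Q2=[]
t=3-6: P2@Q0 runs 3, rem=1, I/O yield, promote→Q0. Q0=[P3,P4,P2] Q1=[P1] Q2=[]
t=6-9: P3@Q0 runs 3, rem=3, quantum used, demote→Q1. Q0=[P4,P2] Q1=[P1,P3] Q2=[]
t=9-10: P4@Q0 runs 1, rem=13, I/O yield, promote→Q0. Q0=[P2,P4] Q1=[P1,P3] Q2=[]
t=10-11: P2@Q0 runs 1, rem=0, completes. Q0=[P4] Q1=[P1,P3] Q2=[]
t=11-12: P4@Q0 runs 1, rem=12, I/O yield, promote→Q0. Q0=[P4] Q1=[P1,P3] Q2=[]
t=12-13: P4@Q0 runs 1, rem=11, I/O yield, promote→Q0. Q0=[P4] Q1=[P1,P3] Q2=[]
t=13-14: P4@Q0 runs 1, rem=10, I/O yield, promote→Q0. Q0=[P4] Q1=[P1,P3] Q2=[]
t=14-15: P4@Q0 runs 1, rem=9, I/O yield, promote→Q0. Q0=[P4] Q1=[P1,P3] Q2=[]
t=15-16: P4@Q0 runs 1, rem=8, I/O yield, promote→Q0. Q0=[P4] Q1=[P1,P3] Q2=[]
t=16-17: P4@Q0 runs 1, rem=7, I/O yield, promote→Q0. Q0=[P4] Q1=[P1,P3] Q2=[]
t=17-18: P4@Q0 runs 1, rem=6, I/O yield, promote→Q0. Q0=[P4] Q1=[P1,P3] Q2=[]
t=18-19: P4@Q0 runs 1, rem=5, I/O yield, promote→Q0. Q0=[P4] Q1=[P1,P3] Q2=[]
t=19-20: P4@Q0 runs 1, rem=4, I/O yield, promote→Q0. Q0=[P4] Q1=[P1,P3] Q2=[]
t=20-21: P4@Q0 runs 1, rem=3, I/O yield, promote→Q0. Q0=[P4] Q1=[P1,P3] Q2=[]
t=21-22: P4@Q0 runs 1, rem=2, I/O yield, promote→Q0. Q0=[P4] Q1=[P1,P3] Q2=[]
t=22-23: P4@Q0 runs 1, rem=1, I/O yield, promote→Q0. Q0=[P4] Q1=[P1,P3] Q2=[]
t=23-24: P4@Q0 runs 1, rem=0, completes. Q0=[] Q1=[P1,P3] Q2=[]
t=24-28: P1@Q1 runs 4, rem=0, completes. Q0=[] Q1=[P3] Q2=[]
t=28-31: P3@Q1 runs 3, rem=0, completes. Q0=[] Q1=[] Q2=[]

Answer: 0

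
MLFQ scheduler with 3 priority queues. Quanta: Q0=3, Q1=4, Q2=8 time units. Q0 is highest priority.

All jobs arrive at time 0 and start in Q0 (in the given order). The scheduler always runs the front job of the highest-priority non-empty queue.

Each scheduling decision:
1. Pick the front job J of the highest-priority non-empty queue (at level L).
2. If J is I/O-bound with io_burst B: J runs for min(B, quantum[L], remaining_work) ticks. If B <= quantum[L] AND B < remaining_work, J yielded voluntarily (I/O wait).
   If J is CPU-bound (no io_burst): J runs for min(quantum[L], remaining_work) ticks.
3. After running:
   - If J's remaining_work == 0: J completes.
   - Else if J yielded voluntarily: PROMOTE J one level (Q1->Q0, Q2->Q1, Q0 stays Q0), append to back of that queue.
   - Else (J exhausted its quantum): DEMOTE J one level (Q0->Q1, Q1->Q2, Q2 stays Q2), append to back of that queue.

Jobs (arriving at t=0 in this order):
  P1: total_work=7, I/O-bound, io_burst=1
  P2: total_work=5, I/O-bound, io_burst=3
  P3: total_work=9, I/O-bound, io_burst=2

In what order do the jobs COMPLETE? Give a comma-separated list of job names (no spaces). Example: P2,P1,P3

t=0-1: P1@Q0 runs 1, rem=6, I/O yield, promote→Q0. Q0=[P2,P3,P1] Q1=[] Q2=[]
t=1-4: P2@Q0 runs 3, rem=2, I/O yield, promote→Q0. Q0=[P3,P1,P2] Q1=[] Q2=[]
t=4-6: P3@Q0 runs 2, rem=7, I/O yield, promote→Q0. Q0=[P1,P2,P3] Q1=[] Q2=[]
t=6-7: P1@Q0 runs 1, rem=5, I/O yield, promote→Q0. Q0=[P2,P3,P1] Q1=[] Q2=[]
t=7-9: P2@Q0 runs 2, rem=0, completes. Q0=[P3,P1] Q1=[] Q2=[]
t=9-11: P3@Q0 runs 2, rem=5, I/O yield, promote→Q0. Q0=[P1,P3] Q1=[] Q2=[]
t=11-12: P1@Q0 runs 1, rem=4, I/O yield, promote→Q0. Q0=[P3,P1] Q1=[] Q2=[]
t=12-14: P3@Q0 runs 2, rem=3, I/O yield, promote→Q0. Q0=[P1,P3] Q1=[] Q2=[]
t=14-15: P1@Q0 runs 1, rem=3, I/O yield, promote→Q0. Q0=[P3,P1] Q1=[] Q2=[]
t=15-17: P3@Q0 runs 2, rem=1, I/O yield, promote→Q0. Q0=[P1,P3] Q1=[] Q2=[]
t=17-18: P1@Q0 runs 1, rem=2, I/O yield, promote→Q0. Q0=[P3,P1] Q1=[] Q2=[]
t=18-19: P3@Q0 runs 1, rem=0, completes. Q0=[P1] Q1=[] Q2=[]
t=19-20: P1@Q0 runs 1, rem=1, I/O yield, promote→Q0. Q0=[P1] Q1=[] Q2=[]
t=20-21: P1@Q0 runs 1, rem=0, completes. Q0=[] Q1=[] Q2=[]

Answer: P2,P3,P1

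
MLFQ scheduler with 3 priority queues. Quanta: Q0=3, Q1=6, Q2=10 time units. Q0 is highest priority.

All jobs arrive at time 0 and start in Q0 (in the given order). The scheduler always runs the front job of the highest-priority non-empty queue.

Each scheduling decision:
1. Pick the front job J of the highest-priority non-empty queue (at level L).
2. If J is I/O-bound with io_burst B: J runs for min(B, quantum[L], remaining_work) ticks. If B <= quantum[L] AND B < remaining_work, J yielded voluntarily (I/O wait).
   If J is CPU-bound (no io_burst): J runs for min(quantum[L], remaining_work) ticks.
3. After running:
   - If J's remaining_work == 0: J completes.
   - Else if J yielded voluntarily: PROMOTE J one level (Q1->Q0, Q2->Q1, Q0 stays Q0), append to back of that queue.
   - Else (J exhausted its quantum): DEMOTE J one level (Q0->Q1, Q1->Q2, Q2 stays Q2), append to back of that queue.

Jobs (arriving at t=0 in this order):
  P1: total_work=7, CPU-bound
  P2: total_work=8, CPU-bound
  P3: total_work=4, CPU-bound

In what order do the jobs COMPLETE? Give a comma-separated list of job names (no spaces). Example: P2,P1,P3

Answer: P1,P2,P3

Derivation:
t=0-3: P1@Q0 runs 3, rem=4, quantum used, demote→Q1. Q0=[P2,P3] Q1=[P1] Q2=[]
t=3-6: P2@Q0 runs 3, rem=5, quantum used, demote→Q1. Q0=[P3] Q1=[P1,P2] Q2=[]
t=6-9: P3@Q0 runs 3, rem=1, quantum used, demote→Q1. Q0=[] Q1=[P1,P2,P3] Q2=[]
t=9-13: P1@Q1 runs 4, rem=0, completes. Q0=[] Q1=[P2,P3] Q2=[]
t=13-18: P2@Q1 runs 5, rem=0, completes. Q0=[] Q1=[P3] Q2=[]
t=18-19: P3@Q1 runs 1, rem=0, completes. Q0=[] Q1=[] Q2=[]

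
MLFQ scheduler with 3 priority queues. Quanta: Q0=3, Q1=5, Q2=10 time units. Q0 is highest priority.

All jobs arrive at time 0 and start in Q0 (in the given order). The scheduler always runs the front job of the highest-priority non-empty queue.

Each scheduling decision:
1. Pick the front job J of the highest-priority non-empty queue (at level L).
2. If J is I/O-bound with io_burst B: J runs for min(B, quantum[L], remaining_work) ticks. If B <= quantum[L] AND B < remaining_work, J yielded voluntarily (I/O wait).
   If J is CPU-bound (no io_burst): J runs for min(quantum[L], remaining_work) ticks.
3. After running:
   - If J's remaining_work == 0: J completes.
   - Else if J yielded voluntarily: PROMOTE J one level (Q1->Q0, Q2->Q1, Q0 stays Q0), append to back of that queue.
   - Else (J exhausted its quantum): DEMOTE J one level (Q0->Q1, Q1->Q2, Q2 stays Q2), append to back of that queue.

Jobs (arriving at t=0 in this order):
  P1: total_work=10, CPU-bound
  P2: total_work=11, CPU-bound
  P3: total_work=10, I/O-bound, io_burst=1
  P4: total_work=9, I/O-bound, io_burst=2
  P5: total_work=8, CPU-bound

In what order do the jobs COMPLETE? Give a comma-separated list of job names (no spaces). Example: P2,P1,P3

Answer: P4,P3,P5,P1,P2

Derivation:
t=0-3: P1@Q0 runs 3, rem=7, quantum used, demote→Q1. Q0=[P2,P3,P4,P5] Q1=[P1] Q2=[]
t=3-6: P2@Q0 runs 3, rem=8, quantum used, demote→Q1. Q0=[P3,P4,P5] Q1=[P1,P2] Q2=[]
t=6-7: P3@Q0 runs 1, rem=9, I/O yield, promote→Q0. Q0=[P4,P5,P3] Q1=[P1,P2] Q2=[]
t=7-9: P4@Q0 runs 2, rem=7, I/O yield, promote→Q0. Q0=[P5,P3,P4] Q1=[P1,P2] Q2=[]
t=9-12: P5@Q0 runs 3, rem=5, quantum used, demote→Q1. Q0=[P3,P4] Q1=[P1,P2,P5] Q2=[]
t=12-13: P3@Q0 runs 1, rem=8, I/O yield, promote→Q0. Q0=[P4,P3] Q1=[P1,P2,P5] Q2=[]
t=13-15: P4@Q0 runs 2, rem=5, I/O yield, promote→Q0. Q0=[P3,P4] Q1=[P1,P2,P5] Q2=[]
t=15-16: P3@Q0 runs 1, rem=7, I/O yield, promote→Q0. Q0=[P4,P3] Q1=[P1,P2,P5] Q2=[]
t=16-18: P4@Q0 runs 2, rem=3, I/O yield, promote→Q0. Q0=[P3,P4] Q1=[P1,P2,P5] Q2=[]
t=18-19: P3@Q0 runs 1, rem=6, I/O yield, promote→Q0. Q0=[P4,P3] Q1=[P1,P2,P5] Q2=[]
t=19-21: P4@Q0 runs 2, rem=1, I/O yield, promote→Q0. Q0=[P3,P4] Q1=[P1,P2,P5] Q2=[]
t=21-22: P3@Q0 runs 1, rem=5, I/O yield, promote→Q0. Q0=[P4,P3] Q1=[P1,P2,P5] Q2=[]
t=22-23: P4@Q0 runs 1, rem=0, completes. Q0=[P3] Q1=[P1,P2,P5] Q2=[]
t=23-24: P3@Q0 runs 1, rem=4, I/O yield, promote→Q0. Q0=[P3] Q1=[P1,P2,P5] Q2=[]
t=24-25: P3@Q0 runs 1, rem=3, I/O yield, promote→Q0. Q0=[P3] Q1=[P1,P2,P5] Q2=[]
t=25-26: P3@Q0 runs 1, rem=2, I/O yield, promote→Q0. Q0=[P3] Q1=[P1,P2,P5] Q2=[]
t=26-27: P3@Q0 runs 1, rem=1, I/O yield, promote→Q0. Q0=[P3] Q1=[P1,P2,P5] Q2=[]
t=27-28: P3@Q0 runs 1, rem=0, completes. Q0=[] Q1=[P1,P2,P5] Q2=[]
t=28-33: P1@Q1 runs 5, rem=2, quantum used, demote→Q2. Q0=[] Q1=[P2,P5] Q2=[P1]
t=33-38: P2@Q1 runs 5, rem=3, quantum used, demote→Q2. Q0=[] Q1=[P5] Q2=[P1,P2]
t=38-43: P5@Q1 runs 5, rem=0, completes. Q0=[] Q1=[] Q2=[P1,P2]
t=43-45: P1@Q2 runs 2, rem=0, completes. Q0=[] Q1=[] Q2=[P2]
t=45-48: P2@Q2 runs 3, rem=0, completes. Q0=[] Q1=[] Q2=[]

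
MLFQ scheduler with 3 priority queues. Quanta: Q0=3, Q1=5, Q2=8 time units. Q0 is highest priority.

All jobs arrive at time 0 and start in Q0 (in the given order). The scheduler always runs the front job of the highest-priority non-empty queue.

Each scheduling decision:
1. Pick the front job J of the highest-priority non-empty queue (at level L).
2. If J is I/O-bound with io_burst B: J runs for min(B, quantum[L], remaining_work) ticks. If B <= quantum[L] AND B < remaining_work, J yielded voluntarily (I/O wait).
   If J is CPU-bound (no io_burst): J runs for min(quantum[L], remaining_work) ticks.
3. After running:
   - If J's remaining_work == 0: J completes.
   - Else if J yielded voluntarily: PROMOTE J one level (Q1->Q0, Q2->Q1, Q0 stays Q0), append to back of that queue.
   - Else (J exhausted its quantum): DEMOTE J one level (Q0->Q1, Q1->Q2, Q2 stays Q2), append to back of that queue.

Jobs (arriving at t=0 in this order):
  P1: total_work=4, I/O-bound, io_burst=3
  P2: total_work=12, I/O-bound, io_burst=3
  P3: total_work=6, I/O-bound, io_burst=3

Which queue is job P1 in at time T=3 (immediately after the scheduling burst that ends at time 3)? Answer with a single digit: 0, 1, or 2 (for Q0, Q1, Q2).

t=0-3: P1@Q0 runs 3, rem=1, I/O yield, promote→Q0. Q0=[P2,P3,P1] Q1=[] Q2=[]
t=3-6: P2@Q0 runs 3, rem=9, I/O yield, promote→Q0. Q0=[P3,P1,P2] Q1=[] Q2=[]
t=6-9: P3@Q0 runs 3, rem=3, I/O yield, promote→Q0. Q0=[P1,P2,P3] Q1=[] Q2=[]
t=9-10: P1@Q0 runs 1, rem=0, completes. Q0=[P2,P3] Q1=[] Q2=[]
t=10-13: P2@Q0 runs 3, rem=6, I/O yield, promote→Q0. Q0=[P3,P2] Q1=[] Q2=[]
t=13-16: P3@Q0 runs 3, rem=0, completes. Q0=[P2] Q1=[] Q2=[]
t=16-19: P2@Q0 runs 3, rem=3, I/O yield, promote→Q0. Q0=[P2] Q1=[] Q2=[]
t=19-22: P2@Q0 runs 3, rem=0, completes. Q0=[] Q1=[] Q2=[]

Answer: 0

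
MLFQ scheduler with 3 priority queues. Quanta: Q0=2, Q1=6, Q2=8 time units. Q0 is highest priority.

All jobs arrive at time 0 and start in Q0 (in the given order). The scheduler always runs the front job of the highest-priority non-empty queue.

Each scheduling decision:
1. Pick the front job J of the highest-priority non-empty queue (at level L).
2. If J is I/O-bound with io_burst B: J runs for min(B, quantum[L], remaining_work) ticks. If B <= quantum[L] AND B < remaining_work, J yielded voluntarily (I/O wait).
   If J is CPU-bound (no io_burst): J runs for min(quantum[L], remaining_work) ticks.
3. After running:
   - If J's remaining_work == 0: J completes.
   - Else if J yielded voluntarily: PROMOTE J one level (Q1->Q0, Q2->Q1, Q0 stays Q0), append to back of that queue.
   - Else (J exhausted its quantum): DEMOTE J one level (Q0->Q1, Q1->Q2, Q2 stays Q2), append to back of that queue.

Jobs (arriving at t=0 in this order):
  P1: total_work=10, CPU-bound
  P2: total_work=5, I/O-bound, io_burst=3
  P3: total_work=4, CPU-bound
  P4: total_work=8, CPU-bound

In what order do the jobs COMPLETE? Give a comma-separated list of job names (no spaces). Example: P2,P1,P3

t=0-2: P1@Q0 runs 2, rem=8, quantum used, demote→Q1. Q0=[P2,P3,P4] Q1=[P1] Q2=[]
t=2-4: P2@Q0 runs 2, rem=3, quantum used, demote→Q1. Q0=[P3,P4] Q1=[P1,P2] Q2=[]
t=4-6: P3@Q0 runs 2, rem=2, quantum used, demote→Q1. Q0=[P4] Q1=[P1,P2,P3] Q2=[]
t=6-8: P4@Q0 runs 2, rem=6, quantum used, demote→Q1. Q0=[] Q1=[P1,P2,P3,P4] Q2=[]
t=8-14: P1@Q1 runs 6, rem=2, quantum used, demote→Q2. Q0=[] Q1=[P2,P3,P4] Q2=[P1]
t=14-17: P2@Q1 runs 3, rem=0, completes. Q0=[] Q1=[P3,P4] Q2=[P1]
t=17-19: P3@Q1 runs 2, rem=0, completes. Q0=[] Q1=[P4] Q2=[P1]
t=19-25: P4@Q1 runs 6, rem=0, completes. Q0=[] Q1=[] Q2=[P1]
t=25-27: P1@Q2 runs 2, rem=0, completes. Q0=[] Q1=[] Q2=[]

Answer: P2,P3,P4,P1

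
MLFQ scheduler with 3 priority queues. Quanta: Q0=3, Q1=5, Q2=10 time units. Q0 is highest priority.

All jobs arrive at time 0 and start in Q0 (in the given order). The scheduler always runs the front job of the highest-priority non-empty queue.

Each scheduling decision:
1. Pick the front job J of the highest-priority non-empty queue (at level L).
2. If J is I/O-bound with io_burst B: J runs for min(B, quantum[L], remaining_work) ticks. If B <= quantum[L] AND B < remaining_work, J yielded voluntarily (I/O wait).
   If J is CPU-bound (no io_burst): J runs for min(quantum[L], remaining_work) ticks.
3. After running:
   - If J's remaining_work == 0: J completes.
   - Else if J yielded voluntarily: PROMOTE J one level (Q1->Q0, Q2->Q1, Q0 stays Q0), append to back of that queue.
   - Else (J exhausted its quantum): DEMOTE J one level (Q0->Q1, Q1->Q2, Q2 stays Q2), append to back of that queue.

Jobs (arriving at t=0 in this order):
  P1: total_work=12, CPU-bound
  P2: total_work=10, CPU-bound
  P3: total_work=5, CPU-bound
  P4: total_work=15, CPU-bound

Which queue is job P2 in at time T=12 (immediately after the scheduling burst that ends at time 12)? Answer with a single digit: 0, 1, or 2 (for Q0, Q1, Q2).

t=0-3: P1@Q0 runs 3, rem=9, quantum used, demote→Q1. Q0=[P2,P3,P4] Q1=[P1] Q2=[]
t=3-6: P2@Q0 runs 3, rem=7, quantum used, demote→Q1. Q0=[P3,P4] Q1=[P1,P2] Q2=[]
t=6-9: P3@Q0 runs 3, rem=2, quantum used, demote→Q1. Q0=[P4] Q1=[P1,P2,P3] Q2=[]
t=9-12: P4@Q0 runs 3, rem=12, quantum used, demote→Q1. Q0=[] Q1=[P1,P2,P3,P4] Q2=[]
t=12-17: P1@Q1 runs 5, rem=4, quantum used, demote→Q2. Q0=[] Q1=[P2,P3,P4] Q2=[P1]
t=17-22: P2@Q1 runs 5, rem=2, quantum used, demote→Q2. Q0=[] Q1=[P3,P4] Q2=[P1,P2]
t=22-24: P3@Q1 runs 2, rem=0, completes. Q0=[] Q1=[P4] Q2=[P1,P2]
t=24-29: P4@Q1 runs 5, rem=7, quantum used, demote→Q2. Q0=[] Q1=[] Q2=[P1,P2,P4]
t=29-33: P1@Q2 runs 4, rem=0, completes. Q0=[] Q1=[] Q2=[P2,P4]
t=33-35: P2@Q2 runs 2, rem=0, completes. Q0=[] Q1=[] Q2=[P4]
t=35-42: P4@Q2 runs 7, rem=0, completes. Q0=[] Q1=[] Q2=[]

Answer: 1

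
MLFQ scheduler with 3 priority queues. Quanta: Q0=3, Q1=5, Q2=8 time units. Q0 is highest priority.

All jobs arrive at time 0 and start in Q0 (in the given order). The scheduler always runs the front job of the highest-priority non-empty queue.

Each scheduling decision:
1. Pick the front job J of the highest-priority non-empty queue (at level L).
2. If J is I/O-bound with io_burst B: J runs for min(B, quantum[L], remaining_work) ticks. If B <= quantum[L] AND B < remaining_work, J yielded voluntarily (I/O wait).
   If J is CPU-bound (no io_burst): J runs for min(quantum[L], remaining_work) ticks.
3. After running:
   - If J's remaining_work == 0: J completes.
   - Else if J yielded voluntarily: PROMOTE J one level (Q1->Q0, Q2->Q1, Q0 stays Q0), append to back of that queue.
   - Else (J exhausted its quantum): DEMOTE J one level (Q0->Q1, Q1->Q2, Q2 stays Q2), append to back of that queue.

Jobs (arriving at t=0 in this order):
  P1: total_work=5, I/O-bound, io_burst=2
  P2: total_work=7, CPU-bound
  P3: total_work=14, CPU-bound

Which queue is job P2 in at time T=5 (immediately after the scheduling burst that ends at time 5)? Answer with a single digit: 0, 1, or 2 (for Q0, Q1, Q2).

t=0-2: P1@Q0 runs 2, rem=3, I/O yield, promote→Q0. Q0=[P2,P3,P1] Q1=[] Q2=[]
t=2-5: P2@Q0 runs 3, rem=4, quantum used, demote→Q1. Q0=[P3,P1] Q1=[P2] Q2=[]
t=5-8: P3@Q0 runs 3, rem=11, quantum used, demote→Q1. Q0=[P1] Q1=[P2,P3] Q2=[]
t=8-10: P1@Q0 runs 2, rem=1, I/O yield, promote→Q0. Q0=[P1] Q1=[P2,P3] Q2=[]
t=10-11: P1@Q0 runs 1, rem=0, completes. Q0=[] Q1=[P2,P3] Q2=[]
t=11-15: P2@Q1 runs 4, rem=0, completes. Q0=[] Q1=[P3] Q2=[]
t=15-20: P3@Q1 runs 5, rem=6, quantum used, demote→Q2. Q0=[] Q1=[] Q2=[P3]
t=20-26: P3@Q2 runs 6, rem=0, completes. Q0=[] Q1=[] Q2=[]

Answer: 1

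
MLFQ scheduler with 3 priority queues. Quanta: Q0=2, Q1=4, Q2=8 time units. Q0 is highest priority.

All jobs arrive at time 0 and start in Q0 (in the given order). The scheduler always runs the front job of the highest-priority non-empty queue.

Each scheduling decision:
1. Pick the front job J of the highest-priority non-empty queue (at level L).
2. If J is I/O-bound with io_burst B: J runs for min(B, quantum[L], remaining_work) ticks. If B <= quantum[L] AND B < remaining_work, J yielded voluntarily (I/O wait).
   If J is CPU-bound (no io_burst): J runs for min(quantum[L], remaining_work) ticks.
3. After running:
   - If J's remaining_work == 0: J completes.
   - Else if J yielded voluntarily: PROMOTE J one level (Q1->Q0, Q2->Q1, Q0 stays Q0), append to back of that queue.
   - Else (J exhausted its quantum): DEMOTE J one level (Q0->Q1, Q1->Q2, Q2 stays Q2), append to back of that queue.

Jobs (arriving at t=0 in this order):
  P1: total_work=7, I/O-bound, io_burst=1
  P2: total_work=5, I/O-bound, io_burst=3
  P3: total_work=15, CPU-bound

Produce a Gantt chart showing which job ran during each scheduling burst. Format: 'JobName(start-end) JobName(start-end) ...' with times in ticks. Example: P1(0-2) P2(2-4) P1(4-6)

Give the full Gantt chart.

Answer: P1(0-1) P2(1-3) P3(3-5) P1(5-6) P1(6-7) P1(7-8) P1(8-9) P1(9-10) P1(10-11) P2(11-14) P3(14-18) P3(18-26) P3(26-27)

Derivation:
t=0-1: P1@Q0 runs 1, rem=6, I/O yield, promote→Q0. Q0=[P2,P3,P1] Q1=[] Q2=[]
t=1-3: P2@Q0 runs 2, rem=3, quantum used, demote→Q1. Q0=[P3,P1] Q1=[P2] Q2=[]
t=3-5: P3@Q0 runs 2, rem=13, quantum used, demote→Q1. Q0=[P1] Q1=[P2,P3] Q2=[]
t=5-6: P1@Q0 runs 1, rem=5, I/O yield, promote→Q0. Q0=[P1] Q1=[P2,P3] Q2=[]
t=6-7: P1@Q0 runs 1, rem=4, I/O yield, promote→Q0. Q0=[P1] Q1=[P2,P3] Q2=[]
t=7-8: P1@Q0 runs 1, rem=3, I/O yield, promote→Q0. Q0=[P1] Q1=[P2,P3] Q2=[]
t=8-9: P1@Q0 runs 1, rem=2, I/O yield, promote→Q0. Q0=[P1] Q1=[P2,P3] Q2=[]
t=9-10: P1@Q0 runs 1, rem=1, I/O yield, promote→Q0. Q0=[P1] Q1=[P2,P3] Q2=[]
t=10-11: P1@Q0 runs 1, rem=0, completes. Q0=[] Q1=[P2,P3] Q2=[]
t=11-14: P2@Q1 runs 3, rem=0, completes. Q0=[] Q1=[P3] Q2=[]
t=14-18: P3@Q1 runs 4, rem=9, quantum used, demote→Q2. Q0=[] Q1=[] Q2=[P3]
t=18-26: P3@Q2 runs 8, rem=1, quantum used, demote→Q2. Q0=[] Q1=[] Q2=[P3]
t=26-27: P3@Q2 runs 1, rem=0, completes. Q0=[] Q1=[] Q2=[]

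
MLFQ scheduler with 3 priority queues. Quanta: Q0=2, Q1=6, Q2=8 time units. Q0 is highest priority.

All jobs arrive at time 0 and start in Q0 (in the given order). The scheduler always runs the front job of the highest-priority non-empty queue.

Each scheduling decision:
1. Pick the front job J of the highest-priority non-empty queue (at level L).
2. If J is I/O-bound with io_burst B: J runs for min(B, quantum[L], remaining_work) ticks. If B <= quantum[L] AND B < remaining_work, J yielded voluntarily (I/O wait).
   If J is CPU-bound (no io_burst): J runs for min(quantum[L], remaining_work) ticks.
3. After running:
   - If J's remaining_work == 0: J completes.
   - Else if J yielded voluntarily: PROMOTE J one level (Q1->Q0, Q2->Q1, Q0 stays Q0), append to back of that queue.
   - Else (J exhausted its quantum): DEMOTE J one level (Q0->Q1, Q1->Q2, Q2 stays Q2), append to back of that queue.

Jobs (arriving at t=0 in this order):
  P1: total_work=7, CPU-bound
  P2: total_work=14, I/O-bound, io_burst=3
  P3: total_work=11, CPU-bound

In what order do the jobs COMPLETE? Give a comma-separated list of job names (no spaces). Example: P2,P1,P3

Answer: P1,P2,P3

Derivation:
t=0-2: P1@Q0 runs 2, rem=5, quantum used, demote→Q1. Q0=[P2,P3] Q1=[P1] Q2=[]
t=2-4: P2@Q0 runs 2, rem=12, quantum used, demote→Q1. Q0=[P3] Q1=[P1,P2] Q2=[]
t=4-6: P3@Q0 runs 2, rem=9, quantum used, demote→Q1. Q0=[] Q1=[P1,P2,P3] Q2=[]
t=6-11: P1@Q1 runs 5, rem=0, completes. Q0=[] Q1=[P2,P3] Q2=[]
t=11-14: P2@Q1 runs 3, rem=9, I/O yield, promote→Q0. Q0=[P2] Q1=[P3] Q2=[]
t=14-16: P2@Q0 runs 2, rem=7, quantum used, demote→Q1. Q0=[] Q1=[P3,P2] Q2=[]
t=16-22: P3@Q1 runs 6, rem=3, quantum used, demote→Q2. Q0=[] Q1=[P2] Q2=[P3]
t=22-25: P2@Q1 runs 3, rem=4, I/O yield, promote→Q0. Q0=[P2] Q1=[] Q2=[P3]
t=25-27: P2@Q0 runs 2, rem=2, quantum used, demote→Q1. Q0=[] Q1=[P2] Q2=[P3]
t=27-29: P2@Q1 runs 2, rem=0, completes. Q0=[] Q1=[] Q2=[P3]
t=29-32: P3@Q2 runs 3, rem=0, completes. Q0=[] Q1=[] Q2=[]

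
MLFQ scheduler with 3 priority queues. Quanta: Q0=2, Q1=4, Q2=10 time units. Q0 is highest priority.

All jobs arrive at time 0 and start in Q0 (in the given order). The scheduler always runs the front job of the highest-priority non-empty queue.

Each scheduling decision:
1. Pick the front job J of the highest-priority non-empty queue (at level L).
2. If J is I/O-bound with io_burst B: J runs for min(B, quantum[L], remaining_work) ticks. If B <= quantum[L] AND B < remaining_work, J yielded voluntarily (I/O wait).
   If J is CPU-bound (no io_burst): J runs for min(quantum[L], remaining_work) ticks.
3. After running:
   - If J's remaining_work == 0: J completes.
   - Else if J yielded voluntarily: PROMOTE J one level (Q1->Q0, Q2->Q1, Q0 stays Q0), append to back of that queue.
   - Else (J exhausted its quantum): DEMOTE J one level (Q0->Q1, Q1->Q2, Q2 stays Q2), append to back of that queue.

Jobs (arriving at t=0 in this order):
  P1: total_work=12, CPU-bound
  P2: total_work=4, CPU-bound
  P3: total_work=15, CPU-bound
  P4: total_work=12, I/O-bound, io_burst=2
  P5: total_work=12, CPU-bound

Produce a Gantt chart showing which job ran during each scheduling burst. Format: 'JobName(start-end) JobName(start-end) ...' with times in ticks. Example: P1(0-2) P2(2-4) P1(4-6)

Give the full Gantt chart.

Answer: P1(0-2) P2(2-4) P3(4-6) P4(6-8) P5(8-10) P4(10-12) P4(12-14) P4(14-16) P4(16-18) P4(18-20) P1(20-24) P2(24-26) P3(26-30) P5(30-34) P1(34-40) P3(40-49) P5(49-55)

Derivation:
t=0-2: P1@Q0 runs 2, rem=10, quantum used, demote→Q1. Q0=[P2,P3,P4,P5] Q1=[P1] Q2=[]
t=2-4: P2@Q0 runs 2, rem=2, quantum used, demote→Q1. Q0=[P3,P4,P5] Q1=[P1,P2] Q2=[]
t=4-6: P3@Q0 runs 2, rem=13, quantum used, demote→Q1. Q0=[P4,P5] Q1=[P1,P2,P3] Q2=[]
t=6-8: P4@Q0 runs 2, rem=10, I/O yield, promote→Q0. Q0=[P5,P4] Q1=[P1,P2,P3] Q2=[]
t=8-10: P5@Q0 runs 2, rem=10, quantum used, demote→Q1. Q0=[P4] Q1=[P1,P2,P3,P5] Q2=[]
t=10-12: P4@Q0 runs 2, rem=8, I/O yield, promote→Q0. Q0=[P4] Q1=[P1,P2,P3,P5] Q2=[]
t=12-14: P4@Q0 runs 2, rem=6, I/O yield, promote→Q0. Q0=[P4] Q1=[P1,P2,P3,P5] Q2=[]
t=14-16: P4@Q0 runs 2, rem=4, I/O yield, promote→Q0. Q0=[P4] Q1=[P1,P2,P3,P5] Q2=[]
t=16-18: P4@Q0 runs 2, rem=2, I/O yield, promote→Q0. Q0=[P4] Q1=[P1,P2,P3,P5] Q2=[]
t=18-20: P4@Q0 runs 2, rem=0, completes. Q0=[] Q1=[P1,P2,P3,P5] Q2=[]
t=20-24: P1@Q1 runs 4, rem=6, quantum used, demote→Q2. Q0=[] Q1=[P2,P3,P5] Q2=[P1]
t=24-26: P2@Q1 runs 2, rem=0, completes. Q0=[] Q1=[P3,P5] Q2=[P1]
t=26-30: P3@Q1 runs 4, rem=9, quantum used, demote→Q2. Q0=[] Q1=[P5] Q2=[P1,P3]
t=30-34: P5@Q1 runs 4, rem=6, quantum used, demote→Q2. Q0=[] Q1=[] Q2=[P1,P3,P5]
t=34-40: P1@Q2 runs 6, rem=0, completes. Q0=[] Q1=[] Q2=[P3,P5]
t=40-49: P3@Q2 runs 9, rem=0, completes. Q0=[] Q1=[] Q2=[P5]
t=49-55: P5@Q2 runs 6, rem=0, completes. Q0=[] Q1=[] Q2=[]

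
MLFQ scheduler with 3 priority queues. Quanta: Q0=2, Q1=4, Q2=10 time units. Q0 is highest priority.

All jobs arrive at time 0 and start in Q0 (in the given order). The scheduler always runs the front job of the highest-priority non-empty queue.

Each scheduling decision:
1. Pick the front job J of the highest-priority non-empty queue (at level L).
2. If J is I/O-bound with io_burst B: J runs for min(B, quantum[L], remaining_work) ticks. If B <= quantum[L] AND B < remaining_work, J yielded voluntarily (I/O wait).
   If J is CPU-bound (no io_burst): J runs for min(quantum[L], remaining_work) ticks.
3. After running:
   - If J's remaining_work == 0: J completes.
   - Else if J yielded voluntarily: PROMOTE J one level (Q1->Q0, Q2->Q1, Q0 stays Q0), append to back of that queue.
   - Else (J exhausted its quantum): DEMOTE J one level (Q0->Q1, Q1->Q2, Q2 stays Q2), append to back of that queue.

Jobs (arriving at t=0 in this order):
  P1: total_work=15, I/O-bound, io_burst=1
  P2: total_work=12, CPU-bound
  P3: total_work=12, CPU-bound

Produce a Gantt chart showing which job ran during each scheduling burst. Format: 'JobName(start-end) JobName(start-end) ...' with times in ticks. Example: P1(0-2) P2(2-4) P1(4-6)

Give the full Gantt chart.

Answer: P1(0-1) P2(1-3) P3(3-5) P1(5-6) P1(6-7) P1(7-8) P1(8-9) P1(9-10) P1(10-11) P1(11-12) P1(12-13) P1(13-14) P1(14-15) P1(15-16) P1(16-17) P1(17-18) P1(18-19) P2(19-23) P3(23-27) P2(27-33) P3(33-39)

Derivation:
t=0-1: P1@Q0 runs 1, rem=14, I/O yield, promote→Q0. Q0=[P2,P3,P1] Q1=[] Q2=[]
t=1-3: P2@Q0 runs 2, rem=10, quantum used, demote→Q1. Q0=[P3,P1] Q1=[P2] Q2=[]
t=3-5: P3@Q0 runs 2, rem=10, quantum used, demote→Q1. Q0=[P1] Q1=[P2,P3] Q2=[]
t=5-6: P1@Q0 runs 1, rem=13, I/O yield, promote→Q0. Q0=[P1] Q1=[P2,P3] Q2=[]
t=6-7: P1@Q0 runs 1, rem=12, I/O yield, promote→Q0. Q0=[P1] Q1=[P2,P3] Q2=[]
t=7-8: P1@Q0 runs 1, rem=11, I/O yield, promote→Q0. Q0=[P1] Q1=[P2,P3] Q2=[]
t=8-9: P1@Q0 runs 1, rem=10, I/O yield, promote→Q0. Q0=[P1] Q1=[P2,P3] Q2=[]
t=9-10: P1@Q0 runs 1, rem=9, I/O yield, promote→Q0. Q0=[P1] Q1=[P2,P3] Q2=[]
t=10-11: P1@Q0 runs 1, rem=8, I/O yield, promote→Q0. Q0=[P1] Q1=[P2,P3] Q2=[]
t=11-12: P1@Q0 runs 1, rem=7, I/O yield, promote→Q0. Q0=[P1] Q1=[P2,P3] Q2=[]
t=12-13: P1@Q0 runs 1, rem=6, I/O yield, promote→Q0. Q0=[P1] Q1=[P2,P3] Q2=[]
t=13-14: P1@Q0 runs 1, rem=5, I/O yield, promote→Q0. Q0=[P1] Q1=[P2,P3] Q2=[]
t=14-15: P1@Q0 runs 1, rem=4, I/O yield, promote→Q0. Q0=[P1] Q1=[P2,P3] Q2=[]
t=15-16: P1@Q0 runs 1, rem=3, I/O yield, promote→Q0. Q0=[P1] Q1=[P2,P3] Q2=[]
t=16-17: P1@Q0 runs 1, rem=2, I/O yield, promote→Q0. Q0=[P1] Q1=[P2,P3] Q2=[]
t=17-18: P1@Q0 runs 1, rem=1, I/O yield, promote→Q0. Q0=[P1] Q1=[P2,P3] Q2=[]
t=18-19: P1@Q0 runs 1, rem=0, completes. Q0=[] Q1=[P2,P3] Q2=[]
t=19-23: P2@Q1 runs 4, rem=6, quantum used, demote→Q2. Q0=[] Q1=[P3] Q2=[P2]
t=23-27: P3@Q1 runs 4, rem=6, quantum used, demote→Q2. Q0=[] Q1=[] Q2=[P2,P3]
t=27-33: P2@Q2 runs 6, rem=0, completes. Q0=[] Q1=[] Q2=[P3]
t=33-39: P3@Q2 runs 6, rem=0, completes. Q0=[] Q1=[] Q2=[]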